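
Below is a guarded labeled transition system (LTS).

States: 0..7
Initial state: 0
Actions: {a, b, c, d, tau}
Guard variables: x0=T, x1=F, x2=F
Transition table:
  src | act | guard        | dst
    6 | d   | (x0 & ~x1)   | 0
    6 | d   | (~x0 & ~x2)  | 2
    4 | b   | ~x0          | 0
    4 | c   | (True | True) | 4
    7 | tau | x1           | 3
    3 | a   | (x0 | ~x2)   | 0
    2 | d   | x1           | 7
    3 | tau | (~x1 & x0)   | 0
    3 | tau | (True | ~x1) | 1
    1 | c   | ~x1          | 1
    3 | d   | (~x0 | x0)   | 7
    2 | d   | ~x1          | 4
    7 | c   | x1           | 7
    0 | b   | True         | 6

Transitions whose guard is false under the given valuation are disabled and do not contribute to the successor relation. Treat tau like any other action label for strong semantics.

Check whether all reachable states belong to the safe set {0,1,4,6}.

Answer: INVARIANT HOLDS

Working:
Inv-set: {0,1,4,6}
Reach set: {0,6}
  0: safe
  6: safe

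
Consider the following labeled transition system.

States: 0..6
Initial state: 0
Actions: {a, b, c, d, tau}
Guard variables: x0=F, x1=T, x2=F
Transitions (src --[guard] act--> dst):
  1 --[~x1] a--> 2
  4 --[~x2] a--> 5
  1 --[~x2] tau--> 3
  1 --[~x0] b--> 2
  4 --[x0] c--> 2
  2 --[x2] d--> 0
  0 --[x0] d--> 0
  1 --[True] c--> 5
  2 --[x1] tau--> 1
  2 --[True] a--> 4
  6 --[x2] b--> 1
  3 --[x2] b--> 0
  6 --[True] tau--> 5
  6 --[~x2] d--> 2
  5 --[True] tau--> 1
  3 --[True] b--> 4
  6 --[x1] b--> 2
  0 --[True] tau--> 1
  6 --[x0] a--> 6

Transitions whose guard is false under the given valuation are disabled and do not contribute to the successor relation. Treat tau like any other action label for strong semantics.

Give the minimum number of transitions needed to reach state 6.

Breadth-first toward 6:
  L0 = {0}
  L1 = {1}
  L2 = {2,3,5}
  L3 = {4}
6 never appears.

Answer: UNREACHABLE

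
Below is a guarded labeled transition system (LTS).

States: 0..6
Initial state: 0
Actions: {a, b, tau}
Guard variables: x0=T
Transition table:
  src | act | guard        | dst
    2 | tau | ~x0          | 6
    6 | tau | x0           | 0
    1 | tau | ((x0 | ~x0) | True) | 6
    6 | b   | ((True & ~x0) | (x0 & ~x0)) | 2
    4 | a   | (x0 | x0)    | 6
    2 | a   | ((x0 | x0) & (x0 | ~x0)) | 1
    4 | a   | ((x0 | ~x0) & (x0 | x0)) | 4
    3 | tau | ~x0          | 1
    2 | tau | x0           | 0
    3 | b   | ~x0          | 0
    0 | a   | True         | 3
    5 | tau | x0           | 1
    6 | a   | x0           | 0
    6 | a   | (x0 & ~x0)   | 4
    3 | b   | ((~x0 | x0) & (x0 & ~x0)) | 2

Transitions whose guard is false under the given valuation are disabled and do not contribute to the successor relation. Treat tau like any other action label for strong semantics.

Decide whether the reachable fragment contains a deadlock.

Reach set: {0,3}
  0: a→3  [1 exit(s)]
  3: ∅  [deadlock]
Path to 3: a

Answer: DEADLOCK at state 3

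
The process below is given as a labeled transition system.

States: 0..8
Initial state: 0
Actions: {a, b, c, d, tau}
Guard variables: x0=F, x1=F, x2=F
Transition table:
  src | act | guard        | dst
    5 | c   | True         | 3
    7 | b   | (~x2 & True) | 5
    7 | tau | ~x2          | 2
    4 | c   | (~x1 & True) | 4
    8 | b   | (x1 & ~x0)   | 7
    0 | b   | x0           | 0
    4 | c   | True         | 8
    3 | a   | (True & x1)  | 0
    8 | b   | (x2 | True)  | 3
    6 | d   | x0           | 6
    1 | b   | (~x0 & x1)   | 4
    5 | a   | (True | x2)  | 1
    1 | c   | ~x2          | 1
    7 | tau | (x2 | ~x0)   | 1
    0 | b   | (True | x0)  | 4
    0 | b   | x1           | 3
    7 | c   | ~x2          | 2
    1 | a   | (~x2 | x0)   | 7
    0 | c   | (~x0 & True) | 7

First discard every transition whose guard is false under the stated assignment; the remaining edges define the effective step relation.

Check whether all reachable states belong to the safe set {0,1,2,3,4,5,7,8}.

Answer: INVARIANT HOLDS

Working:
Safe = {0,1,2,3,4,5,7,8}
Reachable = {0,1,2,3,4,5,7,8}
  0: ✓
  1: ✓
  2: ✓
  3: ✓
  4: ✓
  5: ✓
  7: ✓
  8: ✓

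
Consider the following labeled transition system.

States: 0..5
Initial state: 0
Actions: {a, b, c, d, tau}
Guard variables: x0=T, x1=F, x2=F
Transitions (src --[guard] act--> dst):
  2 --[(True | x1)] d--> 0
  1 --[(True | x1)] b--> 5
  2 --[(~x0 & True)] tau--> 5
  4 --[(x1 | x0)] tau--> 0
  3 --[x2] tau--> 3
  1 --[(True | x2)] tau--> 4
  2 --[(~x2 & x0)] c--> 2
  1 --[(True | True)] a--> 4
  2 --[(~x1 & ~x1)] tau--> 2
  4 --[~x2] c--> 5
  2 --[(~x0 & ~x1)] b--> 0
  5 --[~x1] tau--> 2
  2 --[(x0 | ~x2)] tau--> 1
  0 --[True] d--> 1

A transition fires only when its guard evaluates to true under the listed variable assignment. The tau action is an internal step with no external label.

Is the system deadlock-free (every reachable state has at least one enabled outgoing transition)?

Answer: DEADLOCK-FREE

Working:
R = {0,1,2,4,5}
  0: d→1  [1 exit(s)]
  1: a→4  b→5  tau→4  [3 exit(s)]
  2: c→2  d→0  tau→1  tau→2  [4 exit(s)]
  4: c→5  tau→0  [2 exit(s)]
  5: tau→2  [1 exit(s)]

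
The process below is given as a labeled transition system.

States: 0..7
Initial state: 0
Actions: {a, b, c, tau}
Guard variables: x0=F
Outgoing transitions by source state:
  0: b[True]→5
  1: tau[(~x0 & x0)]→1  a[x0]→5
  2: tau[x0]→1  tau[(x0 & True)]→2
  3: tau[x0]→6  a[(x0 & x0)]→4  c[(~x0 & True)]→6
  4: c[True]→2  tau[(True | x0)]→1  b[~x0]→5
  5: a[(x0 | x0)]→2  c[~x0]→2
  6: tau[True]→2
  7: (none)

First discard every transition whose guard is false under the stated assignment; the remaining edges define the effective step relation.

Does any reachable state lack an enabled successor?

Answer: DEADLOCK at state 2

Analysis:
R = {0,2,5}
  0: b→5  [1 exit(s)]
  2: ∅  [deadlock]
  5: c→2  [1 exit(s)]
trace reaching 2: b·c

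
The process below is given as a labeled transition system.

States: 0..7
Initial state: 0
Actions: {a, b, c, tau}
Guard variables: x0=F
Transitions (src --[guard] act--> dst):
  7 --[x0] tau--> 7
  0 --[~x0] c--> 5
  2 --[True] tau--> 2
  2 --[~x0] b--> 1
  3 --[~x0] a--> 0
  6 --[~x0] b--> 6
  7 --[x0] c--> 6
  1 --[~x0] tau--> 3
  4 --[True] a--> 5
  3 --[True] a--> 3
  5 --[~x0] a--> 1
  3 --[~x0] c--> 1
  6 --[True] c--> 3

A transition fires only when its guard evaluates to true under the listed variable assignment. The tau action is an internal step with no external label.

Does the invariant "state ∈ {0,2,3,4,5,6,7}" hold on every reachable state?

Safe = {0,2,3,4,5,6,7}
R = {0,1,3,5}
  0: ✓
  1: outside
  3: ✓
  5: ✓
counterexample path to 1: c·a

Answer: INVARIANT VIOLATED at state 1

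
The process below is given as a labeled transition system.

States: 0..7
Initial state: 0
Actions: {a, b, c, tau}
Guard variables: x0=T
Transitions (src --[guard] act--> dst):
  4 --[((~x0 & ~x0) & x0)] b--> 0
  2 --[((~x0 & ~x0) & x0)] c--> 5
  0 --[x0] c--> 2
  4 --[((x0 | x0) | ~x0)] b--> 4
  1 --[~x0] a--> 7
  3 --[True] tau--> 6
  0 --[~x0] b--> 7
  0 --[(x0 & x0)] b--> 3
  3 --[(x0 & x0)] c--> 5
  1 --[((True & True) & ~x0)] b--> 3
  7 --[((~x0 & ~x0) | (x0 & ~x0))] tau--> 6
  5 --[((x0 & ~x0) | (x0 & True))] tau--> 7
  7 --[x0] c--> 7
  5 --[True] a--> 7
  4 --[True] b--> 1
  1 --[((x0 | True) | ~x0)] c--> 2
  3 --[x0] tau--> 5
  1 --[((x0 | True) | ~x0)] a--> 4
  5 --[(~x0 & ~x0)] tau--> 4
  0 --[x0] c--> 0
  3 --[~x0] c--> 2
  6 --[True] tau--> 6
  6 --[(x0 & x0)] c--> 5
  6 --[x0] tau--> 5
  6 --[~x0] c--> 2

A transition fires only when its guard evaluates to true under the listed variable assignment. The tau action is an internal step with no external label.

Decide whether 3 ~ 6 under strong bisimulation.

Bisimulation quotient by refinement:
  round 0: {{0,1,2,3,4,5,6,7}}
  round 1: {{0},{1},{2},{3,6},{4},{5},{7}}
stable after 2 split(s): 7 block(s)
3∈{3,6}, 6∈{3,6}

Answer: BISIMILAR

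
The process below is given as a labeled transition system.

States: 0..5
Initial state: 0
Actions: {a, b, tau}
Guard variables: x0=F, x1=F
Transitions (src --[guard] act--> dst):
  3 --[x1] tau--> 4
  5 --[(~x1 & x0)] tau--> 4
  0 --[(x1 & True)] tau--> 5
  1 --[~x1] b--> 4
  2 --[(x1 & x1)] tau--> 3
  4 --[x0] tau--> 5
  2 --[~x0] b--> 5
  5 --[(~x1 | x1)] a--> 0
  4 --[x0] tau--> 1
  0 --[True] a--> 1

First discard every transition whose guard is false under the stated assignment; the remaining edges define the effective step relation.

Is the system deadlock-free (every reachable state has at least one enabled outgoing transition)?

Answer: DEADLOCK at state 4

Analysis:
R = {0,1,4}
  0: a→1  [1 exit(s)]
  1: b→4  [1 exit(s)]
  4: ∅  [STUCK]
witness 4: a·b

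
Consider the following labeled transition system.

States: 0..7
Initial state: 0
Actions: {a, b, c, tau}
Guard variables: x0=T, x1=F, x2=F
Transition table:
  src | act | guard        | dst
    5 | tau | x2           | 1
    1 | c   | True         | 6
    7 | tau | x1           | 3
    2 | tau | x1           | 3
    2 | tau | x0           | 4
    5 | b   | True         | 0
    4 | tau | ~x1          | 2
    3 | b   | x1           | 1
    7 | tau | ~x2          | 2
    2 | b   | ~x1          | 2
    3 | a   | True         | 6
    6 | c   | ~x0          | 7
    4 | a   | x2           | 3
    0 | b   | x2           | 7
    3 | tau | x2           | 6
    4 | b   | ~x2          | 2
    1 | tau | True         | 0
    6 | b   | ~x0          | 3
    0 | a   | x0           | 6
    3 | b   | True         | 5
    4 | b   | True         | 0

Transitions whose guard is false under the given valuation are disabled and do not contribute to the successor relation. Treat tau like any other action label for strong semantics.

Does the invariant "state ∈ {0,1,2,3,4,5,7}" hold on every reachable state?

Allowed set {0,1,2,3,4,5,7}
Reach set: {0,6}
  0: ok
  6: VIOLATES
reach 6 via a — violates

Answer: INVARIANT VIOLATED at state 6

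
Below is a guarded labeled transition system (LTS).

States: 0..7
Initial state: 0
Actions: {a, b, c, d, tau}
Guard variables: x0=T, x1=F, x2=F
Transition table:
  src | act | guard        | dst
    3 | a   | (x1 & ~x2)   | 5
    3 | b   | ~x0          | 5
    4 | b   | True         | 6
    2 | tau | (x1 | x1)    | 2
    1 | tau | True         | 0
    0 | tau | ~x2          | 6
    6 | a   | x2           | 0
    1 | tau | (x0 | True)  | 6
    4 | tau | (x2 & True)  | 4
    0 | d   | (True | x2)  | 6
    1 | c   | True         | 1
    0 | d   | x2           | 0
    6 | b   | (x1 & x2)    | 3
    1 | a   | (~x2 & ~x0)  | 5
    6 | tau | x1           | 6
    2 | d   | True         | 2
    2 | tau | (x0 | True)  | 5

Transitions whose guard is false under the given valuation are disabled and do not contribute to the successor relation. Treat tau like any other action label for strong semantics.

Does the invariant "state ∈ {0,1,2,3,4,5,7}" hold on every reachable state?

Answer: INVARIANT VIOLATED at state 6

Trace:
Allowed set {0,1,2,3,4,5,7}
Reach set: {0,6}
  0: ✓
  6: VIOLATES
reach 6 via tau — violates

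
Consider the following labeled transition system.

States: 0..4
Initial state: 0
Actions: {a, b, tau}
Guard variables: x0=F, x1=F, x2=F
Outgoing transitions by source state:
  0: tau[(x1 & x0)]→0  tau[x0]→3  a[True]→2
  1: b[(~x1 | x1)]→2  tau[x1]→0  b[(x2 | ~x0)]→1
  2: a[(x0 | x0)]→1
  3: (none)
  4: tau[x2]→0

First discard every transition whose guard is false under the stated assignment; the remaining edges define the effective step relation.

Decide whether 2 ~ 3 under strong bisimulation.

Answer: BISIMILAR

Analysis:
Refine partition for ~:
  round 0: {{0,1,2,3,4}}
  round 1: {{0},{1},{2,3,4}}
stable after 2 split(s): 3 block(s)
[2]={2,3,4}  [3]={2,3,4}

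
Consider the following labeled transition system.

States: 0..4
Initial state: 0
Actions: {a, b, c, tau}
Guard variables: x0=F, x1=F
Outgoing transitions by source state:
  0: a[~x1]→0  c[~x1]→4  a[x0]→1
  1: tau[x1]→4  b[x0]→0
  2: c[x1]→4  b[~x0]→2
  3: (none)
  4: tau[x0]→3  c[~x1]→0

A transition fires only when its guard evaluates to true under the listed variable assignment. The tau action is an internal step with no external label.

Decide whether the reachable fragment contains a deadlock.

Reachable = {0,4}
  0: a→0  c→4  [2 exit(s)]
  4: c→0  [1 exit(s)]

Answer: DEADLOCK-FREE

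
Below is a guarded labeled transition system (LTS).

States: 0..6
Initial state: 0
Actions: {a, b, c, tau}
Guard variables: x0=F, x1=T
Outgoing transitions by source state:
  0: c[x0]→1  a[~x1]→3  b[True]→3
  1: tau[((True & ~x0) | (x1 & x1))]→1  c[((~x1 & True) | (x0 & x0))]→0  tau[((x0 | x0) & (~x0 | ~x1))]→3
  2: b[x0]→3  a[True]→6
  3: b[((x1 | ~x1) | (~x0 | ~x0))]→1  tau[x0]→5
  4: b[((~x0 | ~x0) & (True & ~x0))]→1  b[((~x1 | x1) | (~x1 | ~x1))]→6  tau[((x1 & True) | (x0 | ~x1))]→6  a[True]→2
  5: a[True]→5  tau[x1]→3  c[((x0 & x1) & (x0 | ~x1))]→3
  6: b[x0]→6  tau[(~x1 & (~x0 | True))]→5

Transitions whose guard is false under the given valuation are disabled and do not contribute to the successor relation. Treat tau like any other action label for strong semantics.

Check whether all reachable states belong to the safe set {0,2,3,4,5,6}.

Safe = {0,2,3,4,5,6}
Reachable = {0,1,3}
  0: safe
  1: outside
  3: safe
witness against invariant: b·b → 1

Answer: INVARIANT VIOLATED at state 1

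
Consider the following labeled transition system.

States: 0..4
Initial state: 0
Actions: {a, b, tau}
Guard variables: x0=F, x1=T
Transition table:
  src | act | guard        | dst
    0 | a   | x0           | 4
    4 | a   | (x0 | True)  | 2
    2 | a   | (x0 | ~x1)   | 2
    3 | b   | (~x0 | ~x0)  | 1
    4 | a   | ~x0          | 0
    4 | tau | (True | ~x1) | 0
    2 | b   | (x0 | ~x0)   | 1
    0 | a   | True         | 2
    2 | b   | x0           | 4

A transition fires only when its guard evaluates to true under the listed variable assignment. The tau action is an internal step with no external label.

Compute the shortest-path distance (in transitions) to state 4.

Layered search for 4:
  Layer 0: {0}
  Layer 1: {2}
  Layer 2: {1}
4 never appears.

Answer: UNREACHABLE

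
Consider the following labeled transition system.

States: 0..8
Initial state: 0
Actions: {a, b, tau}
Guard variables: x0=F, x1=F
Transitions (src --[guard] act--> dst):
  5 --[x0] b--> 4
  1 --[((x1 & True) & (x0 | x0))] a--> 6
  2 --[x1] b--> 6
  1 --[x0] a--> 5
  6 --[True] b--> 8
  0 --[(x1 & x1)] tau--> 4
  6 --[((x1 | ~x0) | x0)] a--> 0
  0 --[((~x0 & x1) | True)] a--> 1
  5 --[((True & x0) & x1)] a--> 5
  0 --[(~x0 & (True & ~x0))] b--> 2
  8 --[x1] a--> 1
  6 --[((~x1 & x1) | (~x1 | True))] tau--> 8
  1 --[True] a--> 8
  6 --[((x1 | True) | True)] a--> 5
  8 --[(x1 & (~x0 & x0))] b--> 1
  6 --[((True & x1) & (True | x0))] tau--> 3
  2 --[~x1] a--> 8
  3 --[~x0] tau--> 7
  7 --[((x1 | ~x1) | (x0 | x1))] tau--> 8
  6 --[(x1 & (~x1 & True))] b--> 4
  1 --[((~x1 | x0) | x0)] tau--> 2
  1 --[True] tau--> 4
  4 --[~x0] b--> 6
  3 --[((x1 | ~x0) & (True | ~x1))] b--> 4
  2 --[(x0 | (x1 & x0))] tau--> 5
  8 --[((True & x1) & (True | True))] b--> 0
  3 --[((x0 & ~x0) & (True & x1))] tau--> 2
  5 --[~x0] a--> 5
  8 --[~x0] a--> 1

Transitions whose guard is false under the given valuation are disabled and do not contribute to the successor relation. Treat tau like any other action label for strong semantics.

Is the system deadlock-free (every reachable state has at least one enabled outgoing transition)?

Answer: DEADLOCK-FREE

Trace:
R = {0,1,2,4,5,6,8}
  0: a→1  b→2  [2 out]
  1: a→8  tau→2  tau→4  [3 out]
  2: a→8  [1 out]
  4: b→6  [1 out]
  5: a→5  [1 out]
  6: a→0  a→5  b→8  tau→8  [4 out]
  8: a→1  [1 out]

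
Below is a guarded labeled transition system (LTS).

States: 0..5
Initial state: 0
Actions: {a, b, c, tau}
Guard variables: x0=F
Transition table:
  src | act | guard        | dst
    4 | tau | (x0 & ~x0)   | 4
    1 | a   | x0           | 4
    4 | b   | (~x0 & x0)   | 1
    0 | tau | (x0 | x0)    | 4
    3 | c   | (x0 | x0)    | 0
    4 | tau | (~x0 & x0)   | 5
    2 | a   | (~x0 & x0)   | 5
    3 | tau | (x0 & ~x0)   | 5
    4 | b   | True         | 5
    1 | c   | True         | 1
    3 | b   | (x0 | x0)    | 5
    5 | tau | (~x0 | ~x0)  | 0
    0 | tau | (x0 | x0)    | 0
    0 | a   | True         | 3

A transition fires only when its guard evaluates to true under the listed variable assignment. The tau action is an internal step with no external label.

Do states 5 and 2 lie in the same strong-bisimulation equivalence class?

Answer: NOT BISIMILAR

Analysis:
Refine partition for ~:
  round 0: {{0,1,2,3,4,5}}
  round 1: {{0},{1},{2,3},{4},{5}}
5 equivalence class(es) (converged in 2)
[5]={5}  [2]={2,3}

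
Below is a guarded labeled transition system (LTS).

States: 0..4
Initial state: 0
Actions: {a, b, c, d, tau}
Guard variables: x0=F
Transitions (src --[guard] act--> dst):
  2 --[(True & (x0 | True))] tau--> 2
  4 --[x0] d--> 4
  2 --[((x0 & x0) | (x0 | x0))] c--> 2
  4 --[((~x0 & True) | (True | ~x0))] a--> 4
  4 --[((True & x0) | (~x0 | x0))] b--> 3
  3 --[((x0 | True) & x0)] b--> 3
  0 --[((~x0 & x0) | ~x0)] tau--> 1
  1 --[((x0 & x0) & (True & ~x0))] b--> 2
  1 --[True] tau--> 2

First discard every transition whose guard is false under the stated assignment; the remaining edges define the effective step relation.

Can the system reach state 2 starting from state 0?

Guard filter leaves 5 enabled edge(s).
Layer 0: {0}
Layer 1: {1}  cumulative {0,1}
Layer 2: {2}  cumulative {0,1,2}
Reach set: {0,1,2}
witness 2: tau·tau

Answer: REACHABLE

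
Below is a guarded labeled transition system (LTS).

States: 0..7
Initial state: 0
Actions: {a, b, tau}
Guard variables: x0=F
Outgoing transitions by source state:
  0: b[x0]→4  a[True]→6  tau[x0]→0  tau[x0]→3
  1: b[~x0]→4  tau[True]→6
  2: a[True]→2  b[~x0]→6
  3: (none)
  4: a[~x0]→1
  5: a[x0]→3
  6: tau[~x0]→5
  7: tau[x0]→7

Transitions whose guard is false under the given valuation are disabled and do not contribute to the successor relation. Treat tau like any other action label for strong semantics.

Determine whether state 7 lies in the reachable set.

7 transition(s) survive guard evaluation.
L0 = {0}
L1 = {6}  total {0,6}
L2 = {5}  total {0,5,6}
Reachable = {0,5,6}

Answer: UNREACHABLE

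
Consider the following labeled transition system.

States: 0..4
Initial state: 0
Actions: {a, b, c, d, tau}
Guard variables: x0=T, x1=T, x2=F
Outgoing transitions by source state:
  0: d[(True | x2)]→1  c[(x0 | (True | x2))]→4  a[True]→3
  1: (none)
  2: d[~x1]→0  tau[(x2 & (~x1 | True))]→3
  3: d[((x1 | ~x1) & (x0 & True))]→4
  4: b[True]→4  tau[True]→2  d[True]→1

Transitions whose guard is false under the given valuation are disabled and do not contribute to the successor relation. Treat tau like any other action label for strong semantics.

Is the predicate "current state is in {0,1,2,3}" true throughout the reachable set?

Answer: INVARIANT VIOLATED at state 4

Working:
Allowed set {0,1,2,3}
Reachable = {0,1,2,3,4}
  0: safe
  1: safe
  2: safe
  3: safe
  4: ✗ unsafe
witness against invariant: c → 4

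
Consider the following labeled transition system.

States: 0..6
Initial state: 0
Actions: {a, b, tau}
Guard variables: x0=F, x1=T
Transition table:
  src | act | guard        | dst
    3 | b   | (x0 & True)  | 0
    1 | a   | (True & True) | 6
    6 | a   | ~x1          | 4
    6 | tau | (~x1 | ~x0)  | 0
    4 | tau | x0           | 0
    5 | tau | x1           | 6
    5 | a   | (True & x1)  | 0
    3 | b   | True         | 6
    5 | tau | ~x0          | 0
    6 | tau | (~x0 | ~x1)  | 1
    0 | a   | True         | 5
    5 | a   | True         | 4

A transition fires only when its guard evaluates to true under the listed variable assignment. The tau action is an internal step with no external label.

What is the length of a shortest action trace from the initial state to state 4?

Layered search for 4:
  L0 = {0}
  L1 = {5}
  L2 = {4,6}
4 enters at depth 2; path a·a

Answer: 2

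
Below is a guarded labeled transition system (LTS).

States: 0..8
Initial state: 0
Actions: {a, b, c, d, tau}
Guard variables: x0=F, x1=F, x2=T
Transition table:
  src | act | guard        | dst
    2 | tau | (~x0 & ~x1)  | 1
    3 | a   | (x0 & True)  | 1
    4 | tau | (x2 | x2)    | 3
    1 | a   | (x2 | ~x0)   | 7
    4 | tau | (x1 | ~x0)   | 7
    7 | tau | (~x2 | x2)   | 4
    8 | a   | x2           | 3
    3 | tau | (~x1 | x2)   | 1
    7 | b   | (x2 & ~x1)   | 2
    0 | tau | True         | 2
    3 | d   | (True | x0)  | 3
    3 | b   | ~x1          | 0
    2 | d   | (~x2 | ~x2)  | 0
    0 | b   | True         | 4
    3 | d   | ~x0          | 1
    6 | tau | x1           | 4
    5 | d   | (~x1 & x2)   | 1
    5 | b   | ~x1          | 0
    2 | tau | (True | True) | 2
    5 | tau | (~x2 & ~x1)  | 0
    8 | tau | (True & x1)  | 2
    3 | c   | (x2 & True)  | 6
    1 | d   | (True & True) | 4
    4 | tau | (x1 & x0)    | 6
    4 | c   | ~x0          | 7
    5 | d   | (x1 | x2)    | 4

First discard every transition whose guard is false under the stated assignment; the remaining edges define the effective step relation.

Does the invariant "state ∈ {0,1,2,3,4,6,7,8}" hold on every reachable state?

Allowed set {0,1,2,3,4,6,7,8}
Reachable = {0,1,2,3,4,6,7}
  0: safe
  1: safe
  2: safe
  3: safe
  4: safe
  6: safe
  7: safe

Answer: INVARIANT HOLDS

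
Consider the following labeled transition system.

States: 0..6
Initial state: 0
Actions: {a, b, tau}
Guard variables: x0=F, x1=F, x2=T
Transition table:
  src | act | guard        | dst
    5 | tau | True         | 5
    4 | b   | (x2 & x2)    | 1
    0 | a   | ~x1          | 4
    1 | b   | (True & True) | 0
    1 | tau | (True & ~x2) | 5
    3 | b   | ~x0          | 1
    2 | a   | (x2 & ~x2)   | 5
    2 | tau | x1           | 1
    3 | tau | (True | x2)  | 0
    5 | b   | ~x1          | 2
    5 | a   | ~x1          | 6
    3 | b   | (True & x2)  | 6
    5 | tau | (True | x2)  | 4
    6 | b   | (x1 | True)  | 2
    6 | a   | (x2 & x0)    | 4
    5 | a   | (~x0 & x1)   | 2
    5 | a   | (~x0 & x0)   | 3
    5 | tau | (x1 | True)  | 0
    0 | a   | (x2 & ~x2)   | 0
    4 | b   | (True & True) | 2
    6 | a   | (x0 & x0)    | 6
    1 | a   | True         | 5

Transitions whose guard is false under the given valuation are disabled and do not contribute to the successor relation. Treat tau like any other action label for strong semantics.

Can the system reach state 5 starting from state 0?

14 transition(s) survive guard evaluation.
depth 0: {0}
depth 1: {4}  cumulative {0,4}
depth 2: {1,2}  cumulative {0,1,2,4}
depth 3: {5}  cumulative {0,1,2,4,5}
depth 4: {6}  cumulative {0,1,2,4,5,6}
Reach set: {0,1,2,4,5,6}
Path to 5: a·b·a

Answer: REACHABLE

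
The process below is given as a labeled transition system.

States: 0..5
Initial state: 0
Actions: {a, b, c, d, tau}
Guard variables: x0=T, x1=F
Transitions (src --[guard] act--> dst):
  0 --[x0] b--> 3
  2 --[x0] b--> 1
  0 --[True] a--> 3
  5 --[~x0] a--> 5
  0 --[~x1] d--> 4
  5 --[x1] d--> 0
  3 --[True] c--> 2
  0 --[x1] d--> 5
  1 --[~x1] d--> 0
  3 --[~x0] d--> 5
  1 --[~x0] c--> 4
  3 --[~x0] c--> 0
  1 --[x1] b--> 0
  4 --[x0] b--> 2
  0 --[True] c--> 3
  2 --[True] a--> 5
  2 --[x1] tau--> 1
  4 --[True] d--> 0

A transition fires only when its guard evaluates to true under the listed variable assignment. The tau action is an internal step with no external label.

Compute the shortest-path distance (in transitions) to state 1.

Breadth-first toward 1:
  L0 = {0}
  L1 = {3,4}
  L2 = {2}
  L3 = {1,5}
1 enters at depth 3; path a·c·b

Answer: 3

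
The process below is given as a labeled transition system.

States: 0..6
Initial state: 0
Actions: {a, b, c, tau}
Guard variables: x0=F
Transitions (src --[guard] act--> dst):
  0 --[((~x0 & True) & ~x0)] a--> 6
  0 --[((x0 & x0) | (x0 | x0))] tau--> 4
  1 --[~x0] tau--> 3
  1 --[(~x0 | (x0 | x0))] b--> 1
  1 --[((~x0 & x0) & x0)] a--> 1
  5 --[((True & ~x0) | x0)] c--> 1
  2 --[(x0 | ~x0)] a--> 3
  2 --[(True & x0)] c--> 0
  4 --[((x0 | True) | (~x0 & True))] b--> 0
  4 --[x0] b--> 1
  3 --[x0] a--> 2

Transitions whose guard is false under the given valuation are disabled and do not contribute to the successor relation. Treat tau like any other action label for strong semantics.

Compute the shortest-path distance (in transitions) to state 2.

Layered search for 2:
  depth 0: {0}
  depth 1: {6}
2 never appears.

Answer: UNREACHABLE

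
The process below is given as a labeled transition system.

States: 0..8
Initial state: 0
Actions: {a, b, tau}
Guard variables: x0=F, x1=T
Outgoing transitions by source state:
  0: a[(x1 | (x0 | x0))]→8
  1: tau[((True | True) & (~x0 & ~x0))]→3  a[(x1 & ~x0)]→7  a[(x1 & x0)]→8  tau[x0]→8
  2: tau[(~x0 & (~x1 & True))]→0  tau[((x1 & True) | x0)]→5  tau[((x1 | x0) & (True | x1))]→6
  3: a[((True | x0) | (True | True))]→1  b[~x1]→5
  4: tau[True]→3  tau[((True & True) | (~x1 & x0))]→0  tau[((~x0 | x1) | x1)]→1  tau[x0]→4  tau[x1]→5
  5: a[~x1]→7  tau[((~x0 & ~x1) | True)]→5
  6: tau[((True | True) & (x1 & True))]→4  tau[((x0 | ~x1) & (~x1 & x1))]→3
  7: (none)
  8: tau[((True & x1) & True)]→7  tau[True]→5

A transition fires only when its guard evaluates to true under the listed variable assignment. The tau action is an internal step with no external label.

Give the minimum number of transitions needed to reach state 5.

Answer: 2

Working:
Breadth-first toward 5:
  L0 = {0}
  L1 = {8}
  L2 = {5,7}
first hit 5 at d=2 via a·tau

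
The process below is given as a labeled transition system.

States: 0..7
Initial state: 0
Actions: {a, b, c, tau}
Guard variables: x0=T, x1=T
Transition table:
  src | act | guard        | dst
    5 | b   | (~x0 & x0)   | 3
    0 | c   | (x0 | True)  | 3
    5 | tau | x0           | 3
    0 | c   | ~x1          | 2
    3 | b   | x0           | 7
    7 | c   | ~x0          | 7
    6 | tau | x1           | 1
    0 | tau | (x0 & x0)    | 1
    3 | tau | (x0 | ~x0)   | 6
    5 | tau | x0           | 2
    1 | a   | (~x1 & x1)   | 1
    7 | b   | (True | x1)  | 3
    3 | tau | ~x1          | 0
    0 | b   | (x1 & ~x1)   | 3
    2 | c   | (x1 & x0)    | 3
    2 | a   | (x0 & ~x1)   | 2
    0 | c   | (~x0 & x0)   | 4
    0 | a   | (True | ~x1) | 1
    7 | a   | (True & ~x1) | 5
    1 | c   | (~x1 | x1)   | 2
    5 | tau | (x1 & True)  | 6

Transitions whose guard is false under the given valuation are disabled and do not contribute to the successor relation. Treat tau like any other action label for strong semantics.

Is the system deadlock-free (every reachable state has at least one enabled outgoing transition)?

Answer: DEADLOCK-FREE

Analysis:
R = {0,1,2,3,6,7}
  0: a→1  c→3  tau→1  [deg 3]
  1: c→2  [deg 1]
  2: c→3  [deg 1]
  3: b→7  tau→6  [deg 2]
  6: tau→1  [deg 1]
  7: b→3  [deg 1]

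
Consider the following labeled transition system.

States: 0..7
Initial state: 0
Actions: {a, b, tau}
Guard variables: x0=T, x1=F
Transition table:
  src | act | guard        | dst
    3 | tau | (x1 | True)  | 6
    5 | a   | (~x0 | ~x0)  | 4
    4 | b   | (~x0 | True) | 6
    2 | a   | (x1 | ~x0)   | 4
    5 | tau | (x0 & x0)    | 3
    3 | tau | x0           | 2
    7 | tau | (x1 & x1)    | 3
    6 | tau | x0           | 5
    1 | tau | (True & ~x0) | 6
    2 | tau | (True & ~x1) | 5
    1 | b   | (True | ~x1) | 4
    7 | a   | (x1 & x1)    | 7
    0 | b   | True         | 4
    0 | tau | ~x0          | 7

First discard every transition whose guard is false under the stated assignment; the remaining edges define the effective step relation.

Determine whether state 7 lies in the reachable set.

8 transition(s) survive guard evaluation.
L0 = {0}
L1 = {4}  total {0,4}
L2 = {6}  total {0,4,6}
L3 = {5}  total {0,4,5,6}
L4 = {3}  total {0,3,4,5,6}
L5 = {2}  total {0,2,3,4,5,6}
Reach set: {0,2,3,4,5,6}

Answer: UNREACHABLE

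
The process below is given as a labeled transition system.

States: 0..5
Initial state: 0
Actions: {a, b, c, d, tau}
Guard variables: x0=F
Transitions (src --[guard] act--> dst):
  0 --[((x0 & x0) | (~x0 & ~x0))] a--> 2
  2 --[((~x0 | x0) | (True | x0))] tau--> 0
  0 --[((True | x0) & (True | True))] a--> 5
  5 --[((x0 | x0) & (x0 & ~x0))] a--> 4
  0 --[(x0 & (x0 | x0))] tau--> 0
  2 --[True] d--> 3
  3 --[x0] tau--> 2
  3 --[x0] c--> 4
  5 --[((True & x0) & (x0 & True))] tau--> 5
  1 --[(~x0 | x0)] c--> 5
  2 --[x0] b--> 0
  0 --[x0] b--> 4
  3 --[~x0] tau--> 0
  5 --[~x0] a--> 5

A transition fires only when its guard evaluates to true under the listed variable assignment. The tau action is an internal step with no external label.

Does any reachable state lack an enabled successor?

Reachable = {0,2,3,5}
  0: a→2  a→5  [deg 2]
  2: d→3  tau→0  [deg 2]
  3: tau→0  [deg 1]
  5: a→5  [deg 1]

Answer: DEADLOCK-FREE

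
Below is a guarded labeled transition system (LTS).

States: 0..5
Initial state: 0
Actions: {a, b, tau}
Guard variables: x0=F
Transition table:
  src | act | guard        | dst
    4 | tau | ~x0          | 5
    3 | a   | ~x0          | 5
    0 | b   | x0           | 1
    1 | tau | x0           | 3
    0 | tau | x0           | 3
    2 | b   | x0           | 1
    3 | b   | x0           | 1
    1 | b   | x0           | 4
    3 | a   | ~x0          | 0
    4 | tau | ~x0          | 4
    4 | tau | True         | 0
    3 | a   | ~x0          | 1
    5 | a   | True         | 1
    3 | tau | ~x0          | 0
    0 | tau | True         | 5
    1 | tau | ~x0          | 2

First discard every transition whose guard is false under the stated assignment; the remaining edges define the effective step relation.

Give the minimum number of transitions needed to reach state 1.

Breadth-first toward 1:
  Layer 0: {0}
  Layer 1: {5}
  Layer 2: {1}
first hit 1 at d=2 via tau·a

Answer: 2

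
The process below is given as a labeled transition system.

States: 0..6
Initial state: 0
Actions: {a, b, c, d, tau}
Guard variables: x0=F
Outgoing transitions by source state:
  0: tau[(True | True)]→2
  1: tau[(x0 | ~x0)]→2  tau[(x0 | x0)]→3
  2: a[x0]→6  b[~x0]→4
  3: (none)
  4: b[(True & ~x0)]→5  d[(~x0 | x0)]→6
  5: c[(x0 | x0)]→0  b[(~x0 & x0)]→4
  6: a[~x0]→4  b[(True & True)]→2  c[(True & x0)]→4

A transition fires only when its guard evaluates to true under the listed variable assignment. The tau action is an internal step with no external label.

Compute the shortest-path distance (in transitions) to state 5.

BFS to 5:
  Layer 0: {0}
  Layer 1: {2}
  Layer 2: {4}
  Layer 3: {5,6}
5 enters at depth 3; path tau·b·b

Answer: 3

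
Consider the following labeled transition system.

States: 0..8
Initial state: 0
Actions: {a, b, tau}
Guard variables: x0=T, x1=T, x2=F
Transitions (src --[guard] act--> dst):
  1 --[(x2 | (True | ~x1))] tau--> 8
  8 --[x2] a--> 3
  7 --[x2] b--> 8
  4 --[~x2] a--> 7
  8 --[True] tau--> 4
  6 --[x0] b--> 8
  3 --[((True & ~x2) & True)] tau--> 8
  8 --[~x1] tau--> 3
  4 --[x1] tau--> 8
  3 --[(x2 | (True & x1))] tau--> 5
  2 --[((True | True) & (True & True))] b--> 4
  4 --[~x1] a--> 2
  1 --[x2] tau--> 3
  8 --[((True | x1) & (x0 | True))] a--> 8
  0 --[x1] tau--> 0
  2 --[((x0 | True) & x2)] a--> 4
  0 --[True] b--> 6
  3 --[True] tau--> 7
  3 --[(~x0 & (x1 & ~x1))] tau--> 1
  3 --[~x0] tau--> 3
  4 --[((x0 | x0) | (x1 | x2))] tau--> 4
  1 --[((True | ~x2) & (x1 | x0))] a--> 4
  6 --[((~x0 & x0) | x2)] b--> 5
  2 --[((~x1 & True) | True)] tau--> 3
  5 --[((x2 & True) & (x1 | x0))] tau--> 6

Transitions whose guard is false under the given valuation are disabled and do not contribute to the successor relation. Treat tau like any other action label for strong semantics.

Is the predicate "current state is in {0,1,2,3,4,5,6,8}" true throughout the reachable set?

Answer: INVARIANT VIOLATED at state 7

Analysis:
Allowed set {0,1,2,3,4,5,6,8}
Reachable = {0,4,6,7,8}
  0: safe
  4: safe
  6: safe
  7: VIOLATES
  8: safe
counterexample path to 7: b·b·tau·a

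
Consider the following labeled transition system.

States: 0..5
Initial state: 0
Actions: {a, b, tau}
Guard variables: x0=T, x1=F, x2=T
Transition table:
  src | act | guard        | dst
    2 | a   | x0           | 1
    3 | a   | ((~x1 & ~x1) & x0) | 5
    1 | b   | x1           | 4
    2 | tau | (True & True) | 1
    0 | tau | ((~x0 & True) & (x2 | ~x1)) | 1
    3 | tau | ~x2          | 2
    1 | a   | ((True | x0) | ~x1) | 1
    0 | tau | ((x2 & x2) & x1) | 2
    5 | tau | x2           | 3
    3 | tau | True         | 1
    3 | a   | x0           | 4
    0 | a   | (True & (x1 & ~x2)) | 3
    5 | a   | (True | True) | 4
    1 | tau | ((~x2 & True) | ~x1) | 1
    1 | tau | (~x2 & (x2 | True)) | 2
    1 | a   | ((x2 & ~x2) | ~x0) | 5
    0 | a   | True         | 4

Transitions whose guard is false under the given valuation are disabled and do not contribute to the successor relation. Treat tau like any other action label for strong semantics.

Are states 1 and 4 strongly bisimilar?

Answer: NOT BISIMILAR

Analysis:
Compute ~ classes (split until stable):
  round 0: {{0,1,2,3,4,5}}
  round 1: {{0},{1,2,3,5},{4}}
  round 2: {{0},{1,2},{3},{4},{5}}
Fixed point at round 3; 5 class(es).
class of 1: {1,2}; class of 4: {4}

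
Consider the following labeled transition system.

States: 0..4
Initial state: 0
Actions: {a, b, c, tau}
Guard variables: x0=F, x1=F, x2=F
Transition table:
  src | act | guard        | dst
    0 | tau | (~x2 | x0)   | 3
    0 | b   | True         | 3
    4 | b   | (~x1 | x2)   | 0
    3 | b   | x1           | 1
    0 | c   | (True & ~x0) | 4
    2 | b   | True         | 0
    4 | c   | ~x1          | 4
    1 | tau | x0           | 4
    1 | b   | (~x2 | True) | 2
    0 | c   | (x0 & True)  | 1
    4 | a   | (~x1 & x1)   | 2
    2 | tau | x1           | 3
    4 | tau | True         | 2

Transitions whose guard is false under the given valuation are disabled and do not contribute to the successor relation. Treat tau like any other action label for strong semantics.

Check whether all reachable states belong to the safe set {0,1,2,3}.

Answer: INVARIANT VIOLATED at state 4

Working:
Inv-set: {0,1,2,3}
Reach set: {0,2,3,4}
  0: ✓
  2: ✓
  3: ✓
  4: VIOLATES
witness against invariant: c → 4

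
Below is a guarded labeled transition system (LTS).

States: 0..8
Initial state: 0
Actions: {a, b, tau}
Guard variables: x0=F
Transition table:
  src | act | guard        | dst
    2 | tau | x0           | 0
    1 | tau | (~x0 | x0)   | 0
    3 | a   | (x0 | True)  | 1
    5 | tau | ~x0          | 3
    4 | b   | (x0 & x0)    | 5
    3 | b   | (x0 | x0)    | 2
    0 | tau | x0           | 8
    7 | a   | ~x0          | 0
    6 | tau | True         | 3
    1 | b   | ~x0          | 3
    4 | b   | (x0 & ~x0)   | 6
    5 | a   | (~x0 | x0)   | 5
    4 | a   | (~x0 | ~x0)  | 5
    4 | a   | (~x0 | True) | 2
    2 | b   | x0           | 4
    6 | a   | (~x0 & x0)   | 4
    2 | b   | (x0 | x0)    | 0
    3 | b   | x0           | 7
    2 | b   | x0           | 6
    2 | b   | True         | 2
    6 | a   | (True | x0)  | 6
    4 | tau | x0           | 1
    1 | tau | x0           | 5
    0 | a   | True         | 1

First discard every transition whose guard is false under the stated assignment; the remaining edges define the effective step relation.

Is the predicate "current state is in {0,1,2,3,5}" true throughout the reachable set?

Allowed set {0,1,2,3,5}
R = {0,1,3}
  0: safe
  1: safe
  3: safe

Answer: INVARIANT HOLDS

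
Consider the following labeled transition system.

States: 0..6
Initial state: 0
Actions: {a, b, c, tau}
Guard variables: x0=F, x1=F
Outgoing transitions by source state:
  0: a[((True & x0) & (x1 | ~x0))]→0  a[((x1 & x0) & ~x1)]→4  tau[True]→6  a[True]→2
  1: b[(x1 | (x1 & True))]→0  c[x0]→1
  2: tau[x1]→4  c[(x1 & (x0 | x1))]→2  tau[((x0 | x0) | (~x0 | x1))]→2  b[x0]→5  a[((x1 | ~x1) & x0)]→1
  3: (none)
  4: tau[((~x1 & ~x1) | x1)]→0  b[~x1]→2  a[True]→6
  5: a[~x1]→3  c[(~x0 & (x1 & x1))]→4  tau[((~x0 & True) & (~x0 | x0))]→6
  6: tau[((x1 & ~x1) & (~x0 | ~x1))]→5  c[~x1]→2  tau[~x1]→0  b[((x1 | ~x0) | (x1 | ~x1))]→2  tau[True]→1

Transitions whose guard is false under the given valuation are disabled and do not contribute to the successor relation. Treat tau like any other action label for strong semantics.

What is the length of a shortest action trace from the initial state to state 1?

Answer: 2

Trace:
Breadth-first toward 1:
  L0 = {0}
  L1 = {2,6}
  L2 = {1}
depth(1)=2, e.g. tau·tau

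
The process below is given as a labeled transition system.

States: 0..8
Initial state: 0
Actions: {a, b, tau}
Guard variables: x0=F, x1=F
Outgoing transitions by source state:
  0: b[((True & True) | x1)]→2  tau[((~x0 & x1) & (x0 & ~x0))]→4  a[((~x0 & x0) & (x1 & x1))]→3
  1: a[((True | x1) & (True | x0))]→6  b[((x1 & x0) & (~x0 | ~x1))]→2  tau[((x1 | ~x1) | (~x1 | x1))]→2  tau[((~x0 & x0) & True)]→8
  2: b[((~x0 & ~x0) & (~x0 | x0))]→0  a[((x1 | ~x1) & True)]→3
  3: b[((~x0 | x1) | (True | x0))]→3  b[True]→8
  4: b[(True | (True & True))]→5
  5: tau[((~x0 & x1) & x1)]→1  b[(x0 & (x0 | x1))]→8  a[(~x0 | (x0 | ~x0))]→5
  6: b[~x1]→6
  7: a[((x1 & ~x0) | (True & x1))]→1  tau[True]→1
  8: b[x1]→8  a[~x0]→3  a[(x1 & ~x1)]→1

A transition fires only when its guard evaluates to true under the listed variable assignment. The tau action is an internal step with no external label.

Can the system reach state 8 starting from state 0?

12 transition(s) survive guard evaluation.
Layer 0: {0}
Layer 1: {2}  now seen {0,2}
Layer 2: {3}  now seen {0,2,3}
Layer 3: {8}  now seen {0,2,3,8}
R = {0,2,3,8}
witness 8: b·a·b

Answer: REACHABLE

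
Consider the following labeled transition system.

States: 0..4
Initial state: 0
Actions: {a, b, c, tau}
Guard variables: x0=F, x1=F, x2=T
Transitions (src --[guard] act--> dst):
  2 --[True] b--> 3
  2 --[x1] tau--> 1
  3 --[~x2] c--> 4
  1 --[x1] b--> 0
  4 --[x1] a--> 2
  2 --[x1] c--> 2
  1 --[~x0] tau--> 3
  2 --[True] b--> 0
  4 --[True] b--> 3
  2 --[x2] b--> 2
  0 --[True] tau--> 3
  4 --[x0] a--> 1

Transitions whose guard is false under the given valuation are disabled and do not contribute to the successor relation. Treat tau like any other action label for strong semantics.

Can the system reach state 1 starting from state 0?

6 transition(s) survive guard evaluation.
Layer 0: {0}
Layer 1: {3}  now seen {0,3}
Reach set: {0,3}

Answer: UNREACHABLE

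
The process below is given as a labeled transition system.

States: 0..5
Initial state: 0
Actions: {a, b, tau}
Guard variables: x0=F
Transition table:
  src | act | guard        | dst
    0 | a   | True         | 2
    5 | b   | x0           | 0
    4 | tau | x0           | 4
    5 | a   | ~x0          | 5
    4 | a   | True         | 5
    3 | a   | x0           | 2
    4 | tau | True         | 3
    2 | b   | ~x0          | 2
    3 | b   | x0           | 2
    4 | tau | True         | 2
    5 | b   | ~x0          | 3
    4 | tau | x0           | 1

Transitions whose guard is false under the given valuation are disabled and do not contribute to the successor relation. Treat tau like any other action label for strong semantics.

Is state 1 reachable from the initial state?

After dropping false guards: 7 live edges.
L0 = {0}
L1 = {2}  total {0,2}
R = {0,2}

Answer: UNREACHABLE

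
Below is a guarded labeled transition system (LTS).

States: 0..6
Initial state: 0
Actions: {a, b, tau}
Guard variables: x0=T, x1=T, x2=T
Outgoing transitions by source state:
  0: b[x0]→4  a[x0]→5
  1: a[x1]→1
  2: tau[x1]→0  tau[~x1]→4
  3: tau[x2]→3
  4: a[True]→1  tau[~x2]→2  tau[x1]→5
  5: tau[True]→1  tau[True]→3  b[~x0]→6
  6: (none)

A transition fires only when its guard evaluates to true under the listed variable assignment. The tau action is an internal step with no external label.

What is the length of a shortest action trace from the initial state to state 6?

Layered search for 6:
  L0 = {0}
  L1 = {4,5}
  L2 = {1,3}
6 never appears.

Answer: UNREACHABLE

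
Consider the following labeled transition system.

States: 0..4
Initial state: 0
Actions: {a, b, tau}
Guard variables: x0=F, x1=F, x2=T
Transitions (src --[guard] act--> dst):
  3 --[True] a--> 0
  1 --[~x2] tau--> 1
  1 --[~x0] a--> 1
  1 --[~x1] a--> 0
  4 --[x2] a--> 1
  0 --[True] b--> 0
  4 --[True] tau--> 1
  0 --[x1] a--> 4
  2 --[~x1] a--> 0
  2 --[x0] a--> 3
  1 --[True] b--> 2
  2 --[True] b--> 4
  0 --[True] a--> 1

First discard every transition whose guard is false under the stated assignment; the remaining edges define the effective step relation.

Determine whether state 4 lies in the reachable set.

Answer: REACHABLE

Working:
Guard filter leaves 10 enabled edge(s).
L0 = {0}
L1 = {1}  now seen {0,1}
L2 = {2}  now seen {0,1,2}
L3 = {4}  now seen {0,1,2,4}
R = {0,1,2,4}
Path to 4: a·b·b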